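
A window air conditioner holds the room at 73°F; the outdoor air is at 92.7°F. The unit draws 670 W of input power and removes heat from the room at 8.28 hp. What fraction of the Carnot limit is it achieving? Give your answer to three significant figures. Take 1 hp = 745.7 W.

Converting, Q̇_C = 8.280 hp = 6174 W, so COP_actual = Q̇_C/Ẇ = 6174/670.0 = 9.216.
In absolute terms T_C = 295.93 K and T_H = 306.87 K, so ΔT = 10.94 K.
COP_Carnot = T_C/ΔT = 295.93/10.94 = 27.04.
η_II = COP_actual/COP_Carnot = 9.216/27.04 = 0.3408.

0.341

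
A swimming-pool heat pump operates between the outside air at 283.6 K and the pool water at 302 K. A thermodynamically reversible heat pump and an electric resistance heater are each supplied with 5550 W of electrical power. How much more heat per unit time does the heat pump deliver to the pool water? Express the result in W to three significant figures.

The reservoir spacing is ΔT = 302 − 283.6 = 18.40 K.
COP_Carnot = T_H/ΔT = 302.00/18.40 = 16.41.
The heat pump delivers Q̇_H = COP × Ẇ = 91090 W; the resistance heater delivers Ẇ = 5550 W.
Extra = (COP − 1)·Ẇ = 85540 W.

85500 W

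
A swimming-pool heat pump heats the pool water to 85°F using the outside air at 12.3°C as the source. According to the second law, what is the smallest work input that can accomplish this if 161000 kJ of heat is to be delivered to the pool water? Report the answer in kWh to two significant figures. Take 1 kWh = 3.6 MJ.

2.5 kWh

In absolute terms T_C = 285.45 K and T_H = 302.59 K, so ΔT = 17.14 K.
The reversible limit is COP_HP = T_H/ΔT = 17.65, so W_min = Q_H/COP = Q_H·ΔT/T_H.
W_min = 161000 × 17.14/302.59 = 9122 kJ = 2.534 kWh.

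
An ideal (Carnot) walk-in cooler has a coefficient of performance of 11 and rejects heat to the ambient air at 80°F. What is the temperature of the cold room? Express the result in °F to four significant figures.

For a Carnot refrigerator COP_R = T_C/(T_H − T_C), so T_C = COP·T_H/(1 + COP).
With T_H = 299.82 K, T_C = 11 × 299.82/12.00 = 274.83 K.
Converting, 274.83 K = 35.03°F.

35.03 °F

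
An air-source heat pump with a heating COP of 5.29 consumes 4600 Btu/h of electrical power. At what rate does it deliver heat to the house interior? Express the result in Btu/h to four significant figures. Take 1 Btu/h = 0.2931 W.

24330 Btu/h

Q̇_H = COP_HP × Ẇ = 5.29 × 4600 = 24330 Btu/h.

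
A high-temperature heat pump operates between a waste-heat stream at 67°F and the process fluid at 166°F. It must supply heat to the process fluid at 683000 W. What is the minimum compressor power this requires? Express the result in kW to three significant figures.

108 kW

In absolute terms T_C = 292.59 K and T_H = 347.59 K, so ΔT = 55.00 K.
COP_Carnot = T_H/ΔT = 347.59/55.00 = 6.320.
Ẇ_min = Q̇/COP_Carnot = 683000/6.320 = 108100 W = 108.1 kW.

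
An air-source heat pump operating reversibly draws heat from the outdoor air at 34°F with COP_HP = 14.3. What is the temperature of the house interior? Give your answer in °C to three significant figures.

COP_HP = T_H/(T_H − T_C) rearranges to T_H = COP·T_C/(COP − 1).
With T_C = 274.26 K, T_H = 14.3 × 274.26/13.30 = 294.88 K.
Converting, 294.88 K = 21.73°C.

21.7 °C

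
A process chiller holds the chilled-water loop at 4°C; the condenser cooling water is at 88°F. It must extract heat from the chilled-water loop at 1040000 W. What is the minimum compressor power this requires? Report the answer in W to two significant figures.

In absolute terms T_C = 277.15 K and T_H = 304.26 K, so ΔT = 27.11 K.
COP_Carnot = T_C/ΔT = 277.15/27.11 = 10.22.
Ẇ_min = Q̇/COP_Carnot = 1040000/10.22 = 101700 W.

100000 W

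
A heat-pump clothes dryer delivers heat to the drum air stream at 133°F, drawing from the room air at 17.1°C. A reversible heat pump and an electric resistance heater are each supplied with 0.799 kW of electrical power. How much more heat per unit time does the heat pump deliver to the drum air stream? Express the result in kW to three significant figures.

5.94 kW

In absolute terms T_C = 290.25 K and T_H = 329.26 K, so ΔT = 39.01 K.
COP_Carnot = T_H/ΔT = 329.26/39.01 = 8.440.
The heat pump delivers Q̇_H = COP × Ẇ = 6.744 kW; the resistance heater delivers Ẇ = 0.7990 kW.
Extra = (COP − 1)·Ẇ = 5.945 kW.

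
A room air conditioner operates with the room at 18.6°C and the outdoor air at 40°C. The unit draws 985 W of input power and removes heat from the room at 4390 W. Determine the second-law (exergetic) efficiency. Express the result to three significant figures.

COP_actual = Q̇_C/Ẇ = 4390/985.0 = 4.457.
In absolute terms T_C = 291.75 K and T_H = 313.15 K, so ΔT = 21.40 K.
COP_Carnot = T_C/ΔT = 291.75/21.40 = 13.63.
η_II = COP_actual/COP_Carnot = 4.457/13.63 = 0.3269.

0.327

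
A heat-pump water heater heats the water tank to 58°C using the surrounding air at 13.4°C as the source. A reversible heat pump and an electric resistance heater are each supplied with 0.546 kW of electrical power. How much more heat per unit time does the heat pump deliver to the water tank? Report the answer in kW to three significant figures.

In absolute terms T_C = 286.55 K and T_H = 331.15 K, so ΔT = 44.60 K.
COP_Carnot = T_H/ΔT = 331.15/44.60 = 7.425.
The heat pump delivers Q̇_H = COP × Ẇ = 4.054 kW; the resistance heater delivers Ẇ = 0.5460 kW.
Extra = (COP − 1)·Ẇ = 3.508 kW.

3.51 kW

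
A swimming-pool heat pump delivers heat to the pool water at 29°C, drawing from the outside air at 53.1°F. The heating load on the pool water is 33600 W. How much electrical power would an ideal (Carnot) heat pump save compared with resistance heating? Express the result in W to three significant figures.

In absolute terms T_C = 284.87 K and T_H = 302.15 K, so ΔT = 17.28 K.
COP_Carnot = T_H/ΔT = 302.15/17.28 = 17.49.
Resistance heating needs Ẇ_res = Q̇_H = 33600 W; the reversible heat pump needs only Ẇ_hp = Q̇_H/COP = 1921 W.
Saving = 33600 − 1921 = 31680 W.

31700 W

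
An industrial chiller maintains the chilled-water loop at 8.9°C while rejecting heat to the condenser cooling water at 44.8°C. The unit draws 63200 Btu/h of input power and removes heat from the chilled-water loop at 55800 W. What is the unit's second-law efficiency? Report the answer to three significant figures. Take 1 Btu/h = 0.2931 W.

Converting, Q̇_C = 55800 W = 190400 Btu/h, so COP_actual = Q̇_C/Ẇ = 190400/63200 = 3.012.
In absolute terms T_C = 282.05 K and T_H = 317.95 K, so ΔT = 35.90 K.
COP_Carnot = T_C/ΔT = 282.05/35.90 = 7.857.
η_II = COP_actual/COP_Carnot = 3.012/7.857 = 0.3834.

0.383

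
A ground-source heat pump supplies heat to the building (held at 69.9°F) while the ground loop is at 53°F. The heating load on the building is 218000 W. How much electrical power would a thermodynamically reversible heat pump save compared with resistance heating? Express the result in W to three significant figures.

In absolute terms T_C = 284.82 K and T_H = 294.21 K, so ΔT = 9.389 K.
COP_Carnot = T_H/ΔT = 294.21/9.389 = 31.34.
Resistance heating needs Ẇ_res = Q̇_H = 218000 W; the reversible heat pump needs only Ẇ_hp = Q̇_H/COP = 6957 W.
Saving = 218000 − 6957 = 211000 W.

211000 W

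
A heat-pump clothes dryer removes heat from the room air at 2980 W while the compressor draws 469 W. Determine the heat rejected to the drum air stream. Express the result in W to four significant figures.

For a cyclic device the first law requires Q̇_H = Q̇_C + Ẇ.
Q̇_H = Q̇_C + Ẇ = 3449 W.

3449 W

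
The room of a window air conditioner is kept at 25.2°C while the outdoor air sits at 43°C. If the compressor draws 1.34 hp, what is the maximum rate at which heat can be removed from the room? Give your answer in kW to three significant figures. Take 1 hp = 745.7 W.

16.7 kW

In absolute terms T_C = 298.35 K and T_H = 316.15 K, so ΔT = 17.80 K.
COP_Carnot = T_C/ΔT = 298.35/17.80 = 16.76.
Q̇_max = COP_Carnot × Ẇ = 16.76 × 1.340 hp = 22.46 hp = 16.75 kW.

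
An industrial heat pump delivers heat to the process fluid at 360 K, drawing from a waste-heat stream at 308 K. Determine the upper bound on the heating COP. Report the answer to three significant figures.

6.92

The reservoir spacing is ΔT = 360 − 308 = 52.00 K.
For a reversible cycle, COP_Carnot = T_H/ΔT = 360.00/52.00 = 6.923.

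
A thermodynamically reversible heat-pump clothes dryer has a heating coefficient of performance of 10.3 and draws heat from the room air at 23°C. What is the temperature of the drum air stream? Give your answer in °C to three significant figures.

54.8 °C

COP_HP = T_H/(T_H − T_C) rearranges to T_H = COP·T_C/(COP − 1).
With T_C = 296.15 K, T_H = 10.3 × 296.15/9.300 = 327.99 K.
Converting, 327.99 K = 54.84°C.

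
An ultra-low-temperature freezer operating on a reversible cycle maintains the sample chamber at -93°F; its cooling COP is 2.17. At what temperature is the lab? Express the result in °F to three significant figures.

76.0 °F

COP_R = T_C/(T_H − T_C) gives T_H − T_C = T_C/COP.
With T_C = 203.71 K, T_H = 203.71 × (1 + 1/2.17) = 297.58 K.
Converting, 297.58 K = 75.97°F.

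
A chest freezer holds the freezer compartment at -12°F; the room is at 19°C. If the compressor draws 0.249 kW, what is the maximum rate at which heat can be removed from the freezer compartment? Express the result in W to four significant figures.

1425 W

In absolute terms T_C = 248.71 K and T_H = 292.15 K, so ΔT = 43.44 K.
COP_Carnot = T_C/ΔT = 248.71/43.44 = 5.725.
Q̇_max = COP_Carnot × Ẇ = 5.725 × 0.2490 kW = 1.425 kW = 1425 W.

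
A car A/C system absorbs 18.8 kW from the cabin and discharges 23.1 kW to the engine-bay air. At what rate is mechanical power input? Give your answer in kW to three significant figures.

For a cyclic device the first law requires Q̇_H = Q̇_C + Ẇ.
Ẇ = Q̇_H − Q̇_C = 4.300 kW.

4.30 kW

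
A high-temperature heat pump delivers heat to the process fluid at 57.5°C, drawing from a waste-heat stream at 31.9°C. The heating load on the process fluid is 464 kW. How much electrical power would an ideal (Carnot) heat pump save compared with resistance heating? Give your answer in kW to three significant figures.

428 kW

In absolute terms T_C = 305.05 K and T_H = 330.65 K, so ΔT = 25.60 K.
COP_Carnot = T_H/ΔT = 330.65/25.60 = 12.92.
Resistance heating needs Ẇ_res = Q̇_H = 464.0 kW; the reversible heat pump needs only Ẇ_hp = Q̇_H/COP = 35.92 kW.
Saving = 464.0 − 35.92 = 428.1 kW.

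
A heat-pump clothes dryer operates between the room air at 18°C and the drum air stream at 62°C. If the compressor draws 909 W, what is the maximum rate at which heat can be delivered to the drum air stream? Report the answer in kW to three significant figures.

In absolute terms T_C = 291.15 K and T_H = 335.15 K, so ΔT = 44.00 K.
COP_Carnot = T_H/ΔT = 335.15/44.00 = 7.617.
Q̇_max = COP_Carnot × Ẇ = 7.617 × 909.0 W = 6924 W = 6.924 kW.

6.92 kW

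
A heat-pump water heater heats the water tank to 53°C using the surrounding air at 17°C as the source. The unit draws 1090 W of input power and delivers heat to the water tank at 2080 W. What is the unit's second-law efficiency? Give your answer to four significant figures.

0.2106

COP_actual = Q̇_H/Ẇ = 2080/1090 = 1.908.
In absolute terms T_C = 290.15 K and T_H = 326.15 K, so ΔT = 36.00 K.
COP_Carnot = T_H/ΔT = 326.15/36.00 = 9.060.
η_II = COP_actual/COP_Carnot = 1.908/9.060 = 0.2106.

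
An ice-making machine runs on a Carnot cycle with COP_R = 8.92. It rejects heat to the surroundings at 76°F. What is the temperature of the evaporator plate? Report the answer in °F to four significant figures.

22.00 °F

For a Carnot refrigerator COP_R = T_C/(T_H − T_C), so T_C = COP·T_H/(1 + COP).
With T_H = 297.59 K, T_C = 8.92 × 297.59/9.920 = 267.60 K.
Converting, 267.60 K = 22.00°F.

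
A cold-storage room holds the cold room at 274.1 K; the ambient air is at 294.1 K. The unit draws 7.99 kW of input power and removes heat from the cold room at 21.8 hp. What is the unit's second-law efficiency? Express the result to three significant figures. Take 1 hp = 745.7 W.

0.148

Converting, Q̇_C = 21.80 hp = 16.26 kW, so COP_actual = Q̇_C/Ẇ = 16.26/7.990 = 2.035.
The reservoir spacing is ΔT = 294.1 − 274.1 = 20.00 K.
COP_Carnot = T_C/ΔT = 274.10/20.00 = 13.71.
η_II = COP_actual/COP_Carnot = 2.035/13.71 = 0.1485.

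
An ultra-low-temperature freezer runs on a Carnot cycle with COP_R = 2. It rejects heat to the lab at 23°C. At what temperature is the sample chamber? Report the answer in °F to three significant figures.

-104 °F

For a Carnot refrigerator COP_R = T_C/(T_H − T_C), so T_C = COP·T_H/(1 + COP).
With T_H = 296.15 K, T_C = 2 × 296.15/3.000 = 197.43 K.
Converting, 197.43 K = -104.29°F.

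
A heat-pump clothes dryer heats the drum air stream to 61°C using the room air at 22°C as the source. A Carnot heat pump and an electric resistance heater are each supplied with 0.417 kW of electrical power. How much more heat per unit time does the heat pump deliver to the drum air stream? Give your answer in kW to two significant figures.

In absolute terms T_C = 295.15 K and T_H = 334.15 K, so ΔT = 39.00 K.
COP_Carnot = T_H/ΔT = 334.15/39.00 = 8.568.
The heat pump delivers Q̇_H = COP × Ẇ = 3.573 kW; the resistance heater delivers Ẇ = 0.4170 kW.
Extra = (COP − 1)·Ẇ = 3.156 kW.

3.2 kW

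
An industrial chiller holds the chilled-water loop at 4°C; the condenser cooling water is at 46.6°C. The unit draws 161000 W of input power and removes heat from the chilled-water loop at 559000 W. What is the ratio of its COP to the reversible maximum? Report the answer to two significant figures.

0.53

COP_actual = Q̇_C/Ẇ = 559000/161000 = 3.472.
In absolute terms T_C = 277.15 K and T_H = 319.75 K, so ΔT = 42.60 K.
COP_Carnot = T_C/ΔT = 277.15/42.60 = 6.506.
η_II = COP_actual/COP_Carnot = 3.472/6.506 = 0.5337.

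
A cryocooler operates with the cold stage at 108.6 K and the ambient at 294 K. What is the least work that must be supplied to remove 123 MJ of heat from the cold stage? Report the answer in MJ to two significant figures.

210 MJ

The reservoir spacing is ΔT = 294 − 108.6 = 185.4 K.
The reversible limit is COP_R = T_C/ΔT = 0.5858, so W_min = Q_C/COP = Q_C·ΔT/T_C.
W_min = 123.0 × 185.4/108.60 = 210.0 MJ.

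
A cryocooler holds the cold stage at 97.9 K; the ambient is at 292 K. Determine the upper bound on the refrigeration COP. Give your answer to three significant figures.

0.504

The reservoir spacing is ΔT = 292 − 97.9 = 194.1 K.
For a reversible cycle, COP_Carnot = T_C/ΔT = 97.90/194.1 = 0.5044.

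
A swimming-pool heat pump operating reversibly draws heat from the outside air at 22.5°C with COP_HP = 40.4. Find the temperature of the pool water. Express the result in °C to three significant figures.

COP_HP = T_H/(T_H − T_C) rearranges to T_H = COP·T_C/(COP − 1).
With T_C = 295.65 K, T_H = 40.4 × 295.65/39.40 = 303.15 K.
Converting, 303.15 K = 30.00°C.

30.0 °C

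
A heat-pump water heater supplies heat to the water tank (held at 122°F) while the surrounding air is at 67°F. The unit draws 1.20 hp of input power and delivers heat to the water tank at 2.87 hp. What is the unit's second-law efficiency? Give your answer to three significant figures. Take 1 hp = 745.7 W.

0.226

COP_actual = Q̇_H/Ẇ = 2.870/1.200 = 2.392.
In absolute terms T_C = 292.59 K and T_H = 323.15 K, so ΔT = 30.56 K.
COP_Carnot = T_H/ΔT = 323.15/30.56 = 10.58.
η_II = COP_actual/COP_Carnot = 2.392/10.58 = 0.2261.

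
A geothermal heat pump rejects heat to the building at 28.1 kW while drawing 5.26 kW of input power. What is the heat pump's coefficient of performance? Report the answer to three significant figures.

The first law gives Q̇_H = Q̇_C + Ẇ, so the three rates are Q̇_C = 22.84, Q̇_H = 28.10, Ẇ = 5.260 kW.
COP_HP = Q̇_H/Ẇ = 28.10/5.260 = 5.342.

5.34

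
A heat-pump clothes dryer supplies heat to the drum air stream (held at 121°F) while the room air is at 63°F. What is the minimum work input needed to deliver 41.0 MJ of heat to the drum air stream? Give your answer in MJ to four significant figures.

4.095 MJ

In absolute terms T_C = 290.37 K and T_H = 322.59 K, so ΔT = 32.22 K.
The reversible limit is COP_HP = T_H/ΔT = 10.01, so W_min = Q_H/COP = Q_H·ΔT/T_H.
W_min = 41.00 × 32.22/322.59 = 4.095 MJ.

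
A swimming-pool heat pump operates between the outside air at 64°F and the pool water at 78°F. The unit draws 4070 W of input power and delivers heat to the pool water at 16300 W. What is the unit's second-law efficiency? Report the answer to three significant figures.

COP_actual = Q̇_H/Ẇ = 16300/4070 = 4.005.
In absolute terms T_C = 290.93 K and T_H = 298.71 K, so ΔT = 7.778 K.
COP_Carnot = T_H/ΔT = 298.71/7.778 = 38.41.
η_II = COP_actual/COP_Carnot = 4.005/38.41 = 0.1043.

0.104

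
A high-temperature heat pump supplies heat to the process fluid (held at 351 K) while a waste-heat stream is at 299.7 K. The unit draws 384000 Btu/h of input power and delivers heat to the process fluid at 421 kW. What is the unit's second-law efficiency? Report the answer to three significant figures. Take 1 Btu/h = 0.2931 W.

Converting, Q̇_H = 421.0 kW = 1436000 Btu/h, so COP_actual = Q̇_H/Ẇ = 1436000/384000 = 3.741.
The reservoir spacing is ΔT = 351 − 299.7 = 51.30 K.
COP_Carnot = T_H/ΔT = 351.00/51.30 = 6.842.
η_II = COP_actual/COP_Carnot = 3.741/6.842 = 0.5467.

0.547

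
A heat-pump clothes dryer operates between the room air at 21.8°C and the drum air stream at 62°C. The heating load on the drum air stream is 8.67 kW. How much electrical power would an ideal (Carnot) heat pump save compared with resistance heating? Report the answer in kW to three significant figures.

7.63 kW

In absolute terms T_C = 294.95 K and T_H = 335.15 K, so ΔT = 40.20 K.
COP_Carnot = T_H/ΔT = 335.15/40.20 = 8.337.
Resistance heating needs Ẇ_res = Q̇_H = 8.670 kW; the reversible heat pump needs only Ẇ_hp = Q̇_H/COP = 1.040 kW.
Saving = 8.670 − 1.040 = 7.630 kW.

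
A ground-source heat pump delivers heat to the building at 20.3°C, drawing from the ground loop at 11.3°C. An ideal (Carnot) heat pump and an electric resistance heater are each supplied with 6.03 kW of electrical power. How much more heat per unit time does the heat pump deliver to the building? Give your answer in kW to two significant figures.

In absolute terms T_C = 284.45 K and T_H = 293.45 K, so ΔT = 9.000 K.
COP_Carnot = T_H/ΔT = 293.45/9.000 = 32.61.
The heat pump delivers Q̇_H = COP × Ẇ = 196.6 kW; the resistance heater delivers Ẇ = 6.030 kW.
Extra = (COP − 1)·Ẇ = 190.6 kW.

190 kW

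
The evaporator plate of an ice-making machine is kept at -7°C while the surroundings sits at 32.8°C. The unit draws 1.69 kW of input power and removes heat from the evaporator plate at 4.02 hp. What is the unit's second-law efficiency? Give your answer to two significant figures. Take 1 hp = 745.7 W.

Converting, Q̇_C = 4.020 hp = 2.998 kW, so COP_actual = Q̇_C/Ẇ = 2.998/1.690 = 1.774.
In absolute terms T_C = 266.15 K and T_H = 305.95 K, so ΔT = 39.80 K.
COP_Carnot = T_C/ΔT = 266.15/39.80 = 6.687.
η_II = COP_actual/COP_Carnot = 1.774/6.687 = 0.2653.

0.27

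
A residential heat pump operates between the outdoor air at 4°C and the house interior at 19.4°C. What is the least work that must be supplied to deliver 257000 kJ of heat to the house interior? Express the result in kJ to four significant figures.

13530 kJ

In absolute terms T_C = 277.15 K and T_H = 292.55 K, so ΔT = 15.40 K.
The reversible limit is COP_HP = T_H/ΔT = 19.00, so W_min = Q_H/COP = Q_H·ΔT/T_H.
W_min = 257000 × 15.40/292.55 = 13530 kJ.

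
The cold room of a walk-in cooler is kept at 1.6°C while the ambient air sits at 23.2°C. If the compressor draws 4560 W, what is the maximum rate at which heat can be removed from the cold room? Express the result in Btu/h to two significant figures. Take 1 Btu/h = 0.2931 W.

200000 Btu/h

In absolute terms T_C = 274.75 K and T_H = 296.35 K, so ΔT = 21.60 K.
COP_Carnot = T_C/ΔT = 274.75/21.60 = 12.72.
Q̇_max = COP_Carnot × Ẇ = 12.72 × 4560 W = 58000 W = 197900 Btu/h.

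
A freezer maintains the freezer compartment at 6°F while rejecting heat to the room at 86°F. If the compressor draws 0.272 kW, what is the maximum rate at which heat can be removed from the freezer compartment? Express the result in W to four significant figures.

In absolute terms T_C = 258.71 K and T_H = 303.15 K, so ΔT = 44.44 K.
COP_Carnot = T_C/ΔT = 258.71/44.44 = 5.821.
Q̇_max = COP_Carnot × Ẇ = 5.821 × 0.2720 kW = 1.583 kW = 1583 W.

1583 W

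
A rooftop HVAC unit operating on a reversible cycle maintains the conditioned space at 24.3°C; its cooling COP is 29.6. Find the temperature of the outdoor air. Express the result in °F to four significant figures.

93.83 °F

COP_R = T_C/(T_H − T_C) gives T_H − T_C = T_C/COP.
With T_C = 297.45 K, T_H = 297.45 × (1 + 1/29.6) = 307.50 K.
Converting, 307.50 K = 93.83°F.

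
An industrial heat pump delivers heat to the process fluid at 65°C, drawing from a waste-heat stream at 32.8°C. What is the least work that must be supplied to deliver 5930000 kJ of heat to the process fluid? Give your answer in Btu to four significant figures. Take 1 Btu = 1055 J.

535200 Btu

In absolute terms T_C = 305.95 K and T_H = 338.15 K, so ΔT = 32.20 K.
The reversible limit is COP_HP = T_H/ΔT = 10.50, so W_min = Q_H/COP = Q_H·ΔT/T_H.
W_min = 5930000 × 32.20/338.15 = 564700 kJ = 535200 Btu.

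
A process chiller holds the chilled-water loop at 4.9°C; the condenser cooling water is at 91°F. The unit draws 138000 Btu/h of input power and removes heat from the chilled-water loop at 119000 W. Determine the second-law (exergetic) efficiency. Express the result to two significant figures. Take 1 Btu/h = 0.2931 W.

Converting, Q̇_C = 119000 W = 406000 Btu/h, so COP_actual = Q̇_C/Ẇ = 406000/138000 = 2.942.
In absolute terms T_C = 278.05 K and T_H = 305.93 K, so ΔT = 27.88 K.
COP_Carnot = T_C/ΔT = 278.05/27.88 = 9.974.
η_II = COP_actual/COP_Carnot = 2.942/9.974 = 0.2950.

0.29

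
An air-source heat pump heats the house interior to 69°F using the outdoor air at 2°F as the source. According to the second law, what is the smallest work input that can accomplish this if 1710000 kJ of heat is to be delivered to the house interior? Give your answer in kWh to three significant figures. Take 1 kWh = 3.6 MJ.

In absolute terms T_C = 256.48 K and T_H = 293.71 K, so ΔT = 37.22 K.
The reversible limit is COP_HP = T_H/ΔT = 7.891, so W_min = Q_H/COP = Q_H·ΔT/T_H.
W_min = 1710000 × 37.22/293.71 = 216700 kJ = 60.20 kWh.

60.2 kWh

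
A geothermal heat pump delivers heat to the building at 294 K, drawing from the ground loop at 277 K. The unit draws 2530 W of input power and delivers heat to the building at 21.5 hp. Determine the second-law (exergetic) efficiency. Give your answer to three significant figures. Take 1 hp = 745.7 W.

Converting, Q̇_H = 21.50 hp = 16030 W, so COP_actual = Q̇_H/Ẇ = 16030/2530 = 6.337.
The reservoir spacing is ΔT = 294 − 277 = 17.00 K.
COP_Carnot = T_H/ΔT = 294.00/17.00 = 17.29.
η_II = COP_actual/COP_Carnot = 6.337/17.29 = 0.3664.

0.366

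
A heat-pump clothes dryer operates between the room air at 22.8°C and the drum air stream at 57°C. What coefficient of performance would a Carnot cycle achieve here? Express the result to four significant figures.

9.654

In absolute terms T_C = 295.95 K and T_H = 330.15 K, so ΔT = 34.20 K.
For a reversible cycle, COP_Carnot = T_H/ΔT = 330.15/34.20 = 9.654.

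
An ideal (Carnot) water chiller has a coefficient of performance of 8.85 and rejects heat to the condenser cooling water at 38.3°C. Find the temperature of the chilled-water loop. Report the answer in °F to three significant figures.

For a Carnot refrigerator COP_R = T_C/(T_H − T_C), so T_C = COP·T_H/(1 + COP).
With T_H = 311.45 K, T_C = 8.85 × 311.45/9.850 = 279.83 K.
Converting, 279.83 K = 44.03°F.

44.0 °F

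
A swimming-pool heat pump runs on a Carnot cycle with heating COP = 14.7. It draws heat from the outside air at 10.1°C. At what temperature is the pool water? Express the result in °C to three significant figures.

30.8 °C

COP_HP = T_H/(T_H − T_C) rearranges to T_H = COP·T_C/(COP − 1).
With T_C = 283.25 K, T_H = 14.7 × 283.25/13.70 = 303.93 K.
Converting, 303.93 K = 30.78°C.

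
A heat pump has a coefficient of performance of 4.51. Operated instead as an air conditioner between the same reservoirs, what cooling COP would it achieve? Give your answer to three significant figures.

Since Q_H = Q_C + W for any cycle, COP_R = Q_C/W = Q_H/W − 1.
COP_R = 4.51 − 1 = 3.51.

3.51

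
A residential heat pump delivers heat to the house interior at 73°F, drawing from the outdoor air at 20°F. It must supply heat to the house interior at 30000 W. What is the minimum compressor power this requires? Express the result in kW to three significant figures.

In absolute terms T_C = 266.48 K and T_H = 295.93 K, so ΔT = 29.44 K.
COP_Carnot = T_H/ΔT = 295.93/29.44 = 10.05.
Ẇ_min = Q̇/COP_Carnot = 30000/10.05 = 2985 W = 2.985 kW.

2.98 kW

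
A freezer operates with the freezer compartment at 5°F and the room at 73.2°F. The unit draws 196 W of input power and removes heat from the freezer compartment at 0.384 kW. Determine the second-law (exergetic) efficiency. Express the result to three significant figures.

0.288

Converting, Q̇_C = 0.3840 kW = 384.0 W, so COP_actual = Q̇_C/Ẇ = 384.0/196.0 = 1.959.
In absolute terms T_C = 258.15 K and T_H = 296.04 K, so ΔT = 37.89 K.
COP_Carnot = T_C/ΔT = 258.15/37.89 = 6.813.
η_II = COP_actual/COP_Carnot = 1.959/6.813 = 0.2876.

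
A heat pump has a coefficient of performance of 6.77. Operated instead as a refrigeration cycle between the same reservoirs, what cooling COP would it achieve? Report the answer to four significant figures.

5.770

Since Q_H = Q_C + W for any cycle, COP_R = Q_C/W = Q_H/W − 1.
COP_R = 6.77 − 1 = 5.77.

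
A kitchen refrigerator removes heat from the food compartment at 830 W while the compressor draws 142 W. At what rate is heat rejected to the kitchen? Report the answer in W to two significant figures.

970 W

For a cyclic device the first law requires Q̇_H = Q̇_C + Ẇ.
Q̇_H = Q̇_C + Ẇ = 972.0 W.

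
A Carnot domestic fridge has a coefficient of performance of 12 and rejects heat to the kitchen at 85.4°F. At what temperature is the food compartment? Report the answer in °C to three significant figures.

For a Carnot refrigerator COP_R = T_C/(T_H − T_C), so T_C = COP·T_H/(1 + COP).
With T_H = 302.82 K, T_C = 12 × 302.82/13.00 = 279.52 K.
Converting, 279.52 K = 6.37°C.

6.37 °C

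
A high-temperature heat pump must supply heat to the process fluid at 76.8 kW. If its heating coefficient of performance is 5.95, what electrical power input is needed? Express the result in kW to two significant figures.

13 kW

Ẇ = Q̇_H/COP_HP = 76.80/5.95 = 12.91 kW.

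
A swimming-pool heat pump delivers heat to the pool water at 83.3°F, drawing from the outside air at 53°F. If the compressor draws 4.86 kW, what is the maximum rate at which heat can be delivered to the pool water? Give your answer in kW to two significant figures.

In absolute terms T_C = 284.82 K and T_H = 301.65 K, so ΔT = 16.83 K.
COP_Carnot = T_H/ΔT = 301.65/16.83 = 17.92.
Q̇_max = COP_Carnot × Ẇ = 17.92 × 4.860 kW = 87.09 kW.

87 kW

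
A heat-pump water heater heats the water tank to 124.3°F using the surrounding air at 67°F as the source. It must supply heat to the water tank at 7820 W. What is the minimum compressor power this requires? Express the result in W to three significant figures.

767 W

In absolute terms T_C = 292.59 K and T_H = 324.43 K, so ΔT = 31.83 K.
COP_Carnot = T_H/ΔT = 324.43/31.83 = 10.19.
Ẇ_min = Q̇/COP_Carnot = 7820/10.19 = 767.3 W.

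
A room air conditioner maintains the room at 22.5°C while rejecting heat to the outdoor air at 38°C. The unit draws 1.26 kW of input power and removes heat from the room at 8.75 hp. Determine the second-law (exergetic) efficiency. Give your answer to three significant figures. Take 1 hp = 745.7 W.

Converting, Q̇_C = 8.750 hp = 6.525 kW, so COP_actual = Q̇_C/Ẇ = 6.525/1.260 = 5.178.
In absolute terms T_C = 295.65 K and T_H = 311.15 K, so ΔT = 15.50 K.
COP_Carnot = T_C/ΔT = 295.65/15.50 = 19.07.
η_II = COP_actual/COP_Carnot = 5.178/19.07 = 0.2715.

0.271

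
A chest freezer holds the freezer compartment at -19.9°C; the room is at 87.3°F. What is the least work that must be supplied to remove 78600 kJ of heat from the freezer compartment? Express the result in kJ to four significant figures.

In absolute terms T_C = 253.25 K and T_H = 303.87 K, so ΔT = 50.62 K.
The reversible limit is COP_R = T_C/ΔT = 5.003, so W_min = Q_C/COP = Q_C·ΔT/T_C.
W_min = 78600 × 50.62/253.25 = 15710 kJ.

15710 kJ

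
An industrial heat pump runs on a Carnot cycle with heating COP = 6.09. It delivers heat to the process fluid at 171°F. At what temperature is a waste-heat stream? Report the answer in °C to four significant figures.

COP_HP = T_H/(T_H − T_C) gives T_H − T_C = T_H/COP.
With T_H = 350.37 K, T_C = 350.37 × (1 − 1/6.09) = 292.84 K.
Converting, 292.84 K = 19.69°C.

19.69 °C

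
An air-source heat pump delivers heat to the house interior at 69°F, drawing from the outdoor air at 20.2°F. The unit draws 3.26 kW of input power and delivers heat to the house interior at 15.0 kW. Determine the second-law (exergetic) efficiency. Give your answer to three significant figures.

0.425

COP_actual = Q̇_H/Ẇ = 15.00/3.260 = 4.601.
In absolute terms T_C = 266.59 K and T_H = 293.71 K, so ΔT = 27.11 K.
COP_Carnot = T_H/ΔT = 293.71/27.11 = 10.83.
η_II = COP_actual/COP_Carnot = 4.601/10.83 = 0.4247.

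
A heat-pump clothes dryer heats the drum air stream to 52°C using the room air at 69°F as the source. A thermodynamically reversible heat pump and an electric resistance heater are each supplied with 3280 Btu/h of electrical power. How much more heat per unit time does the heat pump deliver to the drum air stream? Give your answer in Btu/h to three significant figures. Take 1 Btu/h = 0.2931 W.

30600 Btu/h

In absolute terms T_C = 293.71 K and T_H = 325.15 K, so ΔT = 31.44 K.
COP_Carnot = T_H/ΔT = 325.15/31.44 = 10.34.
The heat pump delivers Q̇_H = COP × Ẇ = 33920 Btu/h; the resistance heater delivers Ẇ = 3280 Btu/h.
Extra = (COP − 1)·Ẇ = 30640 Btu/h.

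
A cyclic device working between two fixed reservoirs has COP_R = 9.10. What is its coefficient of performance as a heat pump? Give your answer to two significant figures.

10

The first law on one cycle gives Q_H = Q_C + W, so Q_H/W = Q_C/W + 1.
COP_HP = COP_R + 1 = 9.10 + 1 = 10.10.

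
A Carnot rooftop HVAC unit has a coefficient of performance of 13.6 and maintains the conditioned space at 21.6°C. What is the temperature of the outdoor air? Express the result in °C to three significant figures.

COP_R = T_C/(T_H − T_C) gives T_H − T_C = T_C/COP.
With T_C = 294.75 K, T_H = 294.75 × (1 + 1/13.6) = 316.42 K.
Converting, 316.42 K = 43.27°C.

43.3 °C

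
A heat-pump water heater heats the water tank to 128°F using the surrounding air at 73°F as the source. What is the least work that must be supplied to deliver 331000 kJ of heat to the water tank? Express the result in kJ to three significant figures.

31000 kJ

In absolute terms T_C = 295.93 K and T_H = 326.48 K, so ΔT = 30.56 K.
The reversible limit is COP_HP = T_H/ΔT = 10.68, so W_min = Q_H/COP = Q_H·ΔT/T_H.
W_min = 331000 × 30.56/326.48 = 30980 kJ.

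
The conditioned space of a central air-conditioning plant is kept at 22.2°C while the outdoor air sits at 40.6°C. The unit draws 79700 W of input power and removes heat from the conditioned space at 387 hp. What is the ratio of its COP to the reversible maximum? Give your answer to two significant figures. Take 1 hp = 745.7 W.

0.23

Converting, Q̇_C = 387.0 hp = 288600 W, so COP_actual = Q̇_C/Ẇ = 288600/79700 = 3.621.
In absolute terms T_C = 295.35 K and T_H = 313.75 K, so ΔT = 18.40 K.
COP_Carnot = T_C/ΔT = 295.35/18.40 = 16.05.
η_II = COP_actual/COP_Carnot = 3.621/16.05 = 0.2256.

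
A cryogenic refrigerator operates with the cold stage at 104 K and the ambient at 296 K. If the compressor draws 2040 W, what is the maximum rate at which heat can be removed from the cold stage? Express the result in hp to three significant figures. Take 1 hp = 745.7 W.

The reservoir spacing is ΔT = 296 − 104 = 192.0 K.
COP_Carnot = T_C/ΔT = 104.00/192.0 = 0.5417.
Q̇_max = COP_Carnot × Ẇ = 0.5417 × 2040 W = 1105 W = 1.482 hp.

1.48 hp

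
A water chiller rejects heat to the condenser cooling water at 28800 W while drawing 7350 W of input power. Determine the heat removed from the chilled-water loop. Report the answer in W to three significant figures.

For a cyclic device the first law requires Q̇_H = Q̇_C + Ẇ.
Q̇_C = Q̇_H − Ẇ = 21450 W.

21500 W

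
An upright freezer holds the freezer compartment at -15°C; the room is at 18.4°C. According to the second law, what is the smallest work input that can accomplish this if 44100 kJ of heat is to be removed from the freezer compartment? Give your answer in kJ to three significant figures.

5710 kJ

In absolute terms T_C = 258.15 K and T_H = 291.55 K, so ΔT = 33.40 K.
The reversible limit is COP_R = T_C/ΔT = 7.729, so W_min = Q_C/COP = Q_C·ΔT/T_C.
W_min = 44100 × 33.40/258.15 = 5706 kJ.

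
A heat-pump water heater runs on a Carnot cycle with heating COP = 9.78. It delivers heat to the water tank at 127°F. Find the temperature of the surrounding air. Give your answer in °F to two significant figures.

67 °F

COP_HP = T_H/(T_H − T_C) gives T_H − T_C = T_H/COP.
With T_H = 325.93 K, T_C = 325.93 × (1 − 1/9.78) = 292.60 K.
Converting, 292.60 K = 67.01°F.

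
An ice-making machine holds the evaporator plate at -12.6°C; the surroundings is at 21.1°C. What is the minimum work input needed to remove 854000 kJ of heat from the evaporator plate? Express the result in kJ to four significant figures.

In absolute terms T_C = 260.55 K and T_H = 294.25 K, so ΔT = 33.70 K.
The reversible limit is COP_R = T_C/ΔT = 7.731, so W_min = Q_C/COP = Q_C·ΔT/T_C.
W_min = 854000 × 33.70/260.55 = 110500 kJ.

110500 kJ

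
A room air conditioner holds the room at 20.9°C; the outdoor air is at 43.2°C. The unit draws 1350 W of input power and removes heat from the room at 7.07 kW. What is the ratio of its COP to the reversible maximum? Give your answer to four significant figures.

Converting, Q̇_C = 7.070 kW = 7070 W, so COP_actual = Q̇_C/Ẇ = 7070/1350 = 5.237.
In absolute terms T_C = 294.05 K and T_H = 316.35 K, so ΔT = 22.30 K.
COP_Carnot = T_C/ΔT = 294.05/22.30 = 13.19.
η_II = COP_actual/COP_Carnot = 5.237/13.19 = 0.3972.

0.3972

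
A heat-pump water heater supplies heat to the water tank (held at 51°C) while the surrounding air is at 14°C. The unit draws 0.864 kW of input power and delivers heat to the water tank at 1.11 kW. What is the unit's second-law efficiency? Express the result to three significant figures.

0.147

COP_actual = Q̇_H/Ẇ = 1.110/0.8640 = 1.285.
In absolute terms T_C = 287.15 K and T_H = 324.15 K, so ΔT = 37.00 K.
COP_Carnot = T_H/ΔT = 324.15/37.00 = 8.761.
η_II = COP_actual/COP_Carnot = 1.285/8.761 = 0.1466.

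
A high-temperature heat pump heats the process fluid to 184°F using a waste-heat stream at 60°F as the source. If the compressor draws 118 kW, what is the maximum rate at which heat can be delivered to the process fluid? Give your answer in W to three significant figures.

In absolute terms T_C = 288.71 K and T_H = 357.59 K, so ΔT = 68.89 K.
COP_Carnot = T_H/ΔT = 357.59/68.89 = 5.191.
Q̇_max = COP_Carnot × Ẇ = 5.191 × 118.0 kW = 612.5 kW = 612500 W.

613000 W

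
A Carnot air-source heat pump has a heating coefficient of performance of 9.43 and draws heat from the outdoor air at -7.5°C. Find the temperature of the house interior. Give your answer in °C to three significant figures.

COP_HP = T_H/(T_H − T_C) rearranges to T_H = COP·T_C/(COP − 1).
With T_C = 265.65 K, T_H = 9.43 × 265.65/8.430 = 297.16 K.
Converting, 297.16 K = 24.01°C.

24.0 °C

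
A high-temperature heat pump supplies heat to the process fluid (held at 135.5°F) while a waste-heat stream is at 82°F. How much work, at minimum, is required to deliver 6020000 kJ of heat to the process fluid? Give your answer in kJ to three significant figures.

In absolute terms T_C = 300.93 K and T_H = 330.65 K, so ΔT = 29.72 K.
The reversible limit is COP_HP = T_H/ΔT = 11.12, so W_min = Q_H/COP = Q_H·ΔT/T_H.
W_min = 6020000 × 29.72/330.65 = 541100 kJ.

541000 kJ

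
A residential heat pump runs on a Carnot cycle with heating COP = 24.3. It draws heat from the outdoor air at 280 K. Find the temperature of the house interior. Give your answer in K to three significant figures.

COP_HP = T_H/(T_H − T_C) rearranges to T_H = COP·T_C/(COP − 1).
With T_C = 280.00 K, T_H = 24.3 × 280.00/23.30 = 292.02 K.

292 K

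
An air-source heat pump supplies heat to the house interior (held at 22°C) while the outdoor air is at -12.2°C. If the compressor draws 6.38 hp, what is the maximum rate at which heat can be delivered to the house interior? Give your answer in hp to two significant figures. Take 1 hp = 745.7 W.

In absolute terms T_C = 260.95 K and T_H = 295.15 K, so ΔT = 34.20 K.
COP_Carnot = T_H/ΔT = 295.15/34.20 = 8.630.
Q̇_max = COP_Carnot × Ẇ = 8.630 × 6.380 hp = 55.06 hp.

55 hp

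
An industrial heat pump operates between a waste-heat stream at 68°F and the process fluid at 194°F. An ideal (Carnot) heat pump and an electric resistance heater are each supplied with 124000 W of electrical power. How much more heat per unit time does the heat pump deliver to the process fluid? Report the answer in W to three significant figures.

In absolute terms T_C = 293.15 K and T_H = 363.15 K, so ΔT = 70.00 K.
COP_Carnot = T_H/ΔT = 363.15/70.00 = 5.188.
The heat pump delivers Q̇_H = COP × Ẇ = 643300 W; the resistance heater delivers Ẇ = 124000 W.
Extra = (COP − 1)·Ẇ = 519300 W.

519000 W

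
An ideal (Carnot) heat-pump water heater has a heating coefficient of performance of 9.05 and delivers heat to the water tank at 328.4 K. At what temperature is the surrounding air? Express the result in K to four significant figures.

COP_HP = T_H/(T_H − T_C) gives T_H − T_C = T_H/COP.
With T_H = 328.40 K, T_C = 328.40 × (1 − 1/9.05) = 292.11 K.

292.1 K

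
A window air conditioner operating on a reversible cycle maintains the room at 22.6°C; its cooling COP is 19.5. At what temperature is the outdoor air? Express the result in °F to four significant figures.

COP_R = T_C/(T_H − T_C) gives T_H − T_C = T_C/COP.
With T_C = 295.75 K, T_H = 295.75 × (1 + 1/19.5) = 310.92 K.
Converting, 310.92 K = 99.98°F.

99.98 °F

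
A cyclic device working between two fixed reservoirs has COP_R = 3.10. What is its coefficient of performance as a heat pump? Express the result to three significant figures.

4.10

The first law on one cycle gives Q_H = Q_C + W, so Q_H/W = Q_C/W + 1.
COP_HP = COP_R + 1 = 3.10 + 1 = 4.10.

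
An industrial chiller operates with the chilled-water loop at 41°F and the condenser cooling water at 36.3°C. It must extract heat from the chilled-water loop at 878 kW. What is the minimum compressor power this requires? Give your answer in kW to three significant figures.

In absolute terms T_C = 278.15 K and T_H = 309.45 K, so ΔT = 31.30 K.
COP_Carnot = T_C/ΔT = 278.15/31.30 = 8.887.
Ẇ_min = Q̇/COP_Carnot = 878.0/8.887 = 98.80 kW.

98.8 kW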